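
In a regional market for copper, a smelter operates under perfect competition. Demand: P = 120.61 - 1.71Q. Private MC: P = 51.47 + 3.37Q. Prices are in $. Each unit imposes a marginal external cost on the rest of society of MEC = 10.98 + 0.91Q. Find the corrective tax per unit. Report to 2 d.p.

Social marginal cost = private MC + MEC = 62.45 + 4.28Q.
Set SMC = demand: 62.45 + 4.28Q = 120.61 - 1.71Q → Q* = 9.7095.
The Pigouvian tax equals MEC at Q*: 10.98 + 0.91×9.7095 = 19.8156.

tax = $19.82 per unit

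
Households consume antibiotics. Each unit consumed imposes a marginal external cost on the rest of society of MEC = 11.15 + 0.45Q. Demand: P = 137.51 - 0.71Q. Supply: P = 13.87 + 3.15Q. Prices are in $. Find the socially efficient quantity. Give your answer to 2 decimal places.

Social marginal benefit = demand − MEC = 126.36 - 1.16Q.
Set SMB = MC: 126.36 - 1.16Q = 13.87 + 3.15Q → Q* = 26.0998.

Q* = 26.10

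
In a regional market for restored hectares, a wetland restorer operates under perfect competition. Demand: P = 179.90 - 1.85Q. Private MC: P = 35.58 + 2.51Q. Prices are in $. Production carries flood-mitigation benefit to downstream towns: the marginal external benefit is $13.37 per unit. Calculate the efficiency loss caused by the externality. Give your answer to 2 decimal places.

Market equilibrium (private): 35.58 + 2.51Q = 179.90 - 1.85Q → Q_m = 33.1009.
Social marginal cost = private MC − MEB = 22.21 + 2.51Q.
Set SMC = demand: 22.21 + 2.51Q = 179.90 - 1.85Q → Q* = 36.1674.
The welfare-loss triangle has base |Q_m − Q*| and height MEB(Q_m) (the vertical gap between SMC and demand is zero at Q* and MEB at Q_m).
DWL = ½ × 3.0665 × 13.3700 = 20.4996.

DWL = $20.50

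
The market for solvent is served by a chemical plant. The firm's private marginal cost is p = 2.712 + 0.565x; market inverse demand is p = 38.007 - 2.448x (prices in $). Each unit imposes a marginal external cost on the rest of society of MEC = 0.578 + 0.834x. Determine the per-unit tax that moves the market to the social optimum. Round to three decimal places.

tax = $8.104 per unit

Social marginal cost = private MC + MEC = 3.290 + 1.399x.
Set SMC = demand: 3.290 + 1.399x = 38.007 - 2.448x → x* = 9.0244.
The Pigouvian tax equals MEC at x*: 0.578 + 0.834×9.0244 = 8.1043.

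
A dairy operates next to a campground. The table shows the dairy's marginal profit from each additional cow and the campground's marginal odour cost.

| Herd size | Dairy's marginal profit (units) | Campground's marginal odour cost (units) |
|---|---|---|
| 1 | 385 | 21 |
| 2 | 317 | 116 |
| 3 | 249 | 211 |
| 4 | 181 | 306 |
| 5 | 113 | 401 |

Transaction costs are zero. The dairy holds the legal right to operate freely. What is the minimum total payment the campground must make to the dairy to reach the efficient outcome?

294

Left alone the dairy would choose level 5 (marginal profit stays positive).
Efficient level: k* = 3 (marginal profit ≥ marginal odour cost through 3).
The campground must at least cover the dairy's forgone profit from cutting 5→3: 181 + 113 = 294.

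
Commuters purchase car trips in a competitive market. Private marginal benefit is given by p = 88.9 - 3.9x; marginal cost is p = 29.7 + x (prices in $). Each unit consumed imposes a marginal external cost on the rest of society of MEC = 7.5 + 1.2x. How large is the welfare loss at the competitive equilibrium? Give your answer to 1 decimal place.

DWL = $39.7

Market equilibrium (private): 29.7 + x = 88.9 - 3.9x → x_m = 12.0816.
Social marginal benefit = demand − MEC = 81.4 - 5.1x.
Set SMB = MC: 81.4 - 5.1x = 29.7 + x → x* = 8.4754.
Between x* and x_m the wedge MC − SMB runs linearly from 0 to MEC(x_m), so the loss is a triangle.
DWL = ½ × 3.6062 × 21.9980 = 39.6646.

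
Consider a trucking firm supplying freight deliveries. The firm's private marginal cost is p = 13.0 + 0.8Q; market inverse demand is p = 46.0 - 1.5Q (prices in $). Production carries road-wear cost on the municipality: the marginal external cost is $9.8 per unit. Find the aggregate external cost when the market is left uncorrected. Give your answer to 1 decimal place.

Market equilibrium (private): 13.0 + 0.8Q = 46.0 - 1.5Q → Q_m = 14.3478.
Total external cost = MEC × Q_m = 9.8 × 14.3478 = 140.6084.

$140.6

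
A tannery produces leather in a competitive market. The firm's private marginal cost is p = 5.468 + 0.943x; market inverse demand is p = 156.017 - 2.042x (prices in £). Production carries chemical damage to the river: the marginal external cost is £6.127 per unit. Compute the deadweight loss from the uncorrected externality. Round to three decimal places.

DWL = £6.288

Market equilibrium (private): 5.468 + 0.943x = 156.017 - 2.042x → x_m = 50.4352.
Social marginal cost = private MC + MEC = 11.595 + 0.943x.
Set SMC = demand: 11.595 + 0.943x = 156.017 - 2.042x → x* = 48.3826.
Between x* and x_m the wedge SMC − demand runs linearly from 0 to MEC(x_m), so the loss is a triangle.
DWL = ½ × 2.0526 × 6.1270 = 6.2881.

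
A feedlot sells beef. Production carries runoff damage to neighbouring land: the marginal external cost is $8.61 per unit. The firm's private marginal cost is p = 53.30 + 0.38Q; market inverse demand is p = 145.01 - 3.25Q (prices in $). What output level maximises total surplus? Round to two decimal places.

Social marginal cost = private MC + MEC = 61.91 + 0.38Q.
Set SMC = demand: 61.91 + 0.38Q = 145.01 - 3.25Q → Q* = 22.8926.

Q* = 22.89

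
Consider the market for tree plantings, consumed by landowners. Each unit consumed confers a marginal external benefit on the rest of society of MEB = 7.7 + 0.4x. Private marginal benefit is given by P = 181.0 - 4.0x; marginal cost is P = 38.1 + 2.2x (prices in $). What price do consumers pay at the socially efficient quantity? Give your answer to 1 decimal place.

Social marginal benefit = demand + MEB = 188.7 - 3.6x.
Set SMB = MC: 188.7 - 3.6x = 38.1 + 2.2x → x* = 25.9655.
Consumer price on the demand curve at x*: 181.0 − 4.0×25.9655 = 77.1380.

P = $77.1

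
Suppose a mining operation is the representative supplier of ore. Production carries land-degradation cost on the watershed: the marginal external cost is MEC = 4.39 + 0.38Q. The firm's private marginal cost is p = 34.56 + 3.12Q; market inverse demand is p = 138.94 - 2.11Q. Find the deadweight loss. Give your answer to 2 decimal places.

DWL = 12.78

Market equilibrium (private): 34.56 + 3.12Q = 138.94 - 2.11Q → Q_m = 19.9579.
Social marginal cost = private MC + MEC = 38.95 + 3.50Q.
Set SMC = demand: 38.95 + 3.50Q = 138.94 - 2.11Q → Q* = 17.8235.
Height of the DWL triangle at Q_m is SMC(Q_m) − demand(Q_m) = MEC(Q_m) = 11.9740.
DWL = ½ × 2.1344 × 11.9740 = 12.7787.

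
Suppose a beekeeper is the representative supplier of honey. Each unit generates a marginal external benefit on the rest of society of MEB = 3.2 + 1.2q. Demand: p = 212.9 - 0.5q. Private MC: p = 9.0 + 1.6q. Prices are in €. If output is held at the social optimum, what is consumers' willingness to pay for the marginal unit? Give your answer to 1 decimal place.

P = €97.8

Social marginal cost = private MC − MEB = 5.8 + 0.4q.
Set SMC = demand: 5.8 + 0.4q = 212.9 - 0.5q → q* = 230.1111.
Consumer price on the demand curve at q*: 212.9 − 0.5×230.1111 = 97.8445.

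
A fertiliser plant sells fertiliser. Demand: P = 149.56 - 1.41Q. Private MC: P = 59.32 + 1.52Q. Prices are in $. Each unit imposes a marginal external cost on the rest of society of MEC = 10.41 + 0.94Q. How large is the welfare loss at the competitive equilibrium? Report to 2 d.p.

Market equilibrium (private): 59.32 + 1.52Q = 149.56 - 1.41Q → Q_m = 30.7986.
Social marginal cost = private MC + MEC = 69.73 + 2.46Q.
Set SMC = demand: 69.73 + 2.46Q = 149.56 - 1.41Q → Q* = 20.6279.
The loss is the area between SMC and demand from Q* to Q_m; with linear curves that's a triangle of height MEC(Q_m).
DWL = ½ × 10.1707 × 39.3607 = 200.1629.

DWL = $200.16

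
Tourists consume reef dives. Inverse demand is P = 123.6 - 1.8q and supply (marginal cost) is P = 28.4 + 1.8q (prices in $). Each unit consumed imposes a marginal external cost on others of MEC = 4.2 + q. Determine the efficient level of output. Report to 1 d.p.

q* = 19.8

Social marginal benefit = demand − MEC = 119.4 - 2.8q.
Set SMB = MC: 119.4 - 2.8q = 28.4 + 1.8q → q* = 19.7826.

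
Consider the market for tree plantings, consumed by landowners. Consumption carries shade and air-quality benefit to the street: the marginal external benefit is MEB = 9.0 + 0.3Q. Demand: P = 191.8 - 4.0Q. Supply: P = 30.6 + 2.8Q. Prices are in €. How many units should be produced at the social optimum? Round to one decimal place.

Social marginal benefit = demand + MEB = 200.8 - 3.7Q.
Set SMB = MC: 200.8 - 3.7Q = 30.6 + 2.8Q → Q* = 26.1846.

Q* = 26.2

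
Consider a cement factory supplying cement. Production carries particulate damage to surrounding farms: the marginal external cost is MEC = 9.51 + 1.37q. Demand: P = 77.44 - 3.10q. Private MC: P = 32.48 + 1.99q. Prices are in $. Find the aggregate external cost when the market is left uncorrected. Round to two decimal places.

Market equilibrium (private): 32.48 + 1.99q = 77.44 - 3.10q → q_m = 8.8330.
Total external cost = ∫₀^{q_m} (9.51 + 1.37q) dq = 9.51×8.8330 + ½×1.37×8.8330² = 137.4468.

$137.45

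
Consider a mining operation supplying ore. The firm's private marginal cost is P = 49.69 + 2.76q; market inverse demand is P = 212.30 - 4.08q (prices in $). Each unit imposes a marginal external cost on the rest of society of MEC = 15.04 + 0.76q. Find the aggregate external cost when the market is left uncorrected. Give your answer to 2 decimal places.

Market equilibrium (private): 49.69 + 2.76q = 212.30 - 4.08q → q_m = 23.7734.
Total external cost = ∫₀^{q_m} (15.04 + 0.76q) dq = 15.04×23.7734 + ½×0.76×23.7734² = 572.3183.

$572.32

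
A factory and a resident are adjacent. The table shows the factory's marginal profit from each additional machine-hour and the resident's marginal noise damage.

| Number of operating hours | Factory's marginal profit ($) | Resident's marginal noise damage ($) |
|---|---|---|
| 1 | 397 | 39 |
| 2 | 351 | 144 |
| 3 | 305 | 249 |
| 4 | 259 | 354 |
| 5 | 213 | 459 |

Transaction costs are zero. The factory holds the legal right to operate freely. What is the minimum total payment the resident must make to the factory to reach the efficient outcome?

$472

Left alone the factory would choose level 5 (marginal profit stays positive).
Efficient level: k* = 3 (marginal profit ≥ marginal noise damage through 3).
The resident must at least cover the factory's forgone profit from cutting 5→3: 259 + 213 = 472.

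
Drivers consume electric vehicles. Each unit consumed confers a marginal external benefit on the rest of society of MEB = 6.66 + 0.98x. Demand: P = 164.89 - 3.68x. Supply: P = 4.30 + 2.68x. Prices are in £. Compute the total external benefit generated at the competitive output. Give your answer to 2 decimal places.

Market equilibrium (private): 4.30 + 2.68x = 164.89 - 3.68x → x_m = 25.2500.
Total external benefit = ∫₀^{x_m} (6.66 + 0.98x) dx = 6.66×25.2500 + ½×0.98×25.2500² = 480.5706.

£480.57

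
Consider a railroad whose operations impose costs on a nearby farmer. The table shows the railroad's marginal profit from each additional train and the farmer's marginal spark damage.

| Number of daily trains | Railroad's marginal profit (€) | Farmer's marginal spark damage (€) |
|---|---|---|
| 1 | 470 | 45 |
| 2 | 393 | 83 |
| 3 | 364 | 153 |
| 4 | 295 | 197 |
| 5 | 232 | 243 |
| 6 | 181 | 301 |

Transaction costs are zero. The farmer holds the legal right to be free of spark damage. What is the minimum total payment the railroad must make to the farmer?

€478

Efficient level: marginal profit ≥ marginal spark damage through level 4, so k* = 4.
With the farmer holding the right, the railroad must at least compensate total damage at k*: 45 + 83 + 153 + 197 = 478.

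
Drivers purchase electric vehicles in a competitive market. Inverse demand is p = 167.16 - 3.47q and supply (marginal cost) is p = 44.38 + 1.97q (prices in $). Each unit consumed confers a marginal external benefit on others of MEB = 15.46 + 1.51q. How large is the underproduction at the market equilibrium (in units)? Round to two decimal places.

Market equilibrium (private): 44.38 + 1.97q = 167.16 - 3.47q → q_m = 22.5699.
Social marginal benefit = demand + MEB = 182.62 - 1.96q.
Set SMB = MC: 182.62 - 1.96q = 44.38 + 1.97q → q* = 35.1756.
Gap = |22.5699 − 35.1756| = 12.6057.

12.61 units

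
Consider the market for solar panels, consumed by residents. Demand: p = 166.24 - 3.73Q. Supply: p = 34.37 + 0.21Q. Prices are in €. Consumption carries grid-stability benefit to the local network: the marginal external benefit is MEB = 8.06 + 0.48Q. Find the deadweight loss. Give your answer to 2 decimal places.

DWL = €84.11

Market equilibrium (private): 34.37 + 0.21Q = 166.24 - 3.73Q → Q_m = 33.4695.
Social marginal benefit = demand + MEB = 174.30 - 3.25Q.
Set SMB = MC: 174.30 - 3.25Q = 34.37 + 0.21Q → Q* = 40.4422.
Between Q* and Q_m the wedge SMB − MC runs linearly from 0 to MEB(Q_m), so the loss is a triangle.
DWL = ½ × 6.9727 × 24.1254 = 84.1096.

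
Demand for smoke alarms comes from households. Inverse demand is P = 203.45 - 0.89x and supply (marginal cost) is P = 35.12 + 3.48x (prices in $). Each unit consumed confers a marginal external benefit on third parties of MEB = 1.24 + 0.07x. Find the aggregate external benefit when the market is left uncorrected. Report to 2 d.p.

Market equilibrium (private): 35.12 + 3.48x = 203.45 - 0.89x → x_m = 38.5195.
Total external benefit = ∫₀^{x_m} (1.24 + 0.07x) dx = 1.24×38.5195 + ½×0.07×38.5195² = 99.6955.

$99.70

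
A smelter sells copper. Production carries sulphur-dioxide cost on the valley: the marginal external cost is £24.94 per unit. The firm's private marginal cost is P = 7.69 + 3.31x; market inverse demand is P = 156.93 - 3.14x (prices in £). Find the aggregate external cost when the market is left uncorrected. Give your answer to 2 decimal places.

Market equilibrium (private): 7.69 + 3.31x = 156.93 - 3.14x → x_m = 23.1380.
Total external cost = MEC × x_m = 24.94 × 23.1380 = 577.0617.

£577.06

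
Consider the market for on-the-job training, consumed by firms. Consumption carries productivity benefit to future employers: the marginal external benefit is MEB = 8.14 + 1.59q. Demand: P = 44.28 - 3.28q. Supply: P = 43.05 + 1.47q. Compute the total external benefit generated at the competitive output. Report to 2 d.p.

Market equilibrium (private): 43.05 + 1.47q = 44.28 - 3.28q → q_m = 0.2589.
Total external benefit = ∫₀^{q_m} (8.14 + 1.59q) dq = 8.14×0.2589 + ½×1.59×0.2589² = 2.1607.

2.16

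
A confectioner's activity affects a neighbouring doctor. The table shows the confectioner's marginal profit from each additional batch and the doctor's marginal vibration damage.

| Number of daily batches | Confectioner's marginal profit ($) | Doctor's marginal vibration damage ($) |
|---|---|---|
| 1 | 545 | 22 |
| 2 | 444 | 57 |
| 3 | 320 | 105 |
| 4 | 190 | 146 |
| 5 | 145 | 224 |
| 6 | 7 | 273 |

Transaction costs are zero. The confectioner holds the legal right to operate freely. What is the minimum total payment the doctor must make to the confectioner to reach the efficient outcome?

Left alone the confectioner would choose level 6 (marginal profit stays positive).
Efficient level: k* = 4 (marginal profit ≥ marginal vibration damage through 4).
The doctor must at least cover the confectioner's forgone profit from cutting 6→4: 145 + 7 = 152.

$152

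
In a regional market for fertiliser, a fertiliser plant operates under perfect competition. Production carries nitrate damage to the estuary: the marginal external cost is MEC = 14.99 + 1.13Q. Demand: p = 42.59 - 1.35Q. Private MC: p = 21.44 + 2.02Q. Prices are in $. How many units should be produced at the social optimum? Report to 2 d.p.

Social marginal cost = private MC + MEC = 36.43 + 3.15Q.
Set SMC = demand: 36.43 + 3.15Q = 42.59 - 1.35Q → Q* = 1.3689.

Q* = 1.37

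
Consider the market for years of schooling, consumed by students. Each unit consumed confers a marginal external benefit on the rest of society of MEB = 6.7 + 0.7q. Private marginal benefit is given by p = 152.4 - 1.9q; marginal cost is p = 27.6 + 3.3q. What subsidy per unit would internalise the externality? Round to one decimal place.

subsidy = 27.2 per unit

Social marginal benefit = demand + MEB = 159.1 - 1.2q.
Set SMB = MC: 159.1 - 1.2q = 27.6 + 3.3q → q* = 29.2222.
The Pigouvian subsidy equals MEB at q*: 6.7 + 0.7×29.2222 = 27.1555.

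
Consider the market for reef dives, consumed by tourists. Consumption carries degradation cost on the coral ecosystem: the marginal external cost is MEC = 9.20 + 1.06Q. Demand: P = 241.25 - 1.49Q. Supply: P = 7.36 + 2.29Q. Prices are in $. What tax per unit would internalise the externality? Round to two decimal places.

tax = $58.41 per unit

Social marginal benefit = demand − MEC = 232.05 - 2.55Q.
Set SMB = MC: 232.05 - 2.55Q = 7.36 + 2.29Q → Q* = 46.4236.
The Pigouvian tax equals MEC at Q*: 9.20 + 1.06×46.4236 = 58.4090.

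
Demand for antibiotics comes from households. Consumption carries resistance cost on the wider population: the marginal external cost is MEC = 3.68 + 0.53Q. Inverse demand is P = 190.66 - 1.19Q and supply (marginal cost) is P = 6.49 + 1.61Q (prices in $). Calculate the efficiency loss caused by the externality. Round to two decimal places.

DWL = $223.03

Market equilibrium (private): 6.49 + 1.61Q = 190.66 - 1.19Q → Q_m = 65.7750.
Social marginal benefit = demand − MEC = 186.98 - 1.72Q.
Set SMB = MC: 186.98 - 1.72Q = 6.49 + 1.61Q → Q* = 54.2012.
Height of the DWL triangle at Q_m is MC(Q_m) − SMB(Q_m) = MEC(Q_m) = 38.5408.
DWL = ½ × 11.5738 × 38.5408 = 223.0318.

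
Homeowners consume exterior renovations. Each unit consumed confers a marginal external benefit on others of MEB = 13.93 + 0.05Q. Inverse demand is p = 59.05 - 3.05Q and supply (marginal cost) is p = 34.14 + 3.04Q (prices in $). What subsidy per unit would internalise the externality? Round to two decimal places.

Social marginal benefit = demand + MEB = 72.98 - 3.00Q.
Set SMB = MC: 72.98 - 3.00Q = 34.14 + 3.04Q → Q* = 6.4305.
The Pigouvian subsidy equals MEB at Q*: 13.93 + 0.05×6.4305 = 14.2515.

subsidy = $14.25 per unit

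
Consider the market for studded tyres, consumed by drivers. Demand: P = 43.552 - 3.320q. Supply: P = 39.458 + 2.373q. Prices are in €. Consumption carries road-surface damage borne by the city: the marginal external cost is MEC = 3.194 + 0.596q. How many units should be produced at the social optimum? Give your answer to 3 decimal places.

Social marginal benefit = demand − MEC = 40.358 - 3.916q.
Set SMB = MC: 40.358 - 3.916q = 39.458 + 2.373q → q* = 0.1431.

q* = 0.143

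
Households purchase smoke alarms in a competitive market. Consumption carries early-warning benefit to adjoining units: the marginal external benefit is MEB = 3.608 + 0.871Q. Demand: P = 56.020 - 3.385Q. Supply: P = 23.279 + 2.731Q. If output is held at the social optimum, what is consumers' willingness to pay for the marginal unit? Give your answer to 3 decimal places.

Social marginal benefit = demand + MEB = 59.628 - 2.514Q.
Set SMB = MC: 59.628 - 2.514Q = 23.279 + 2.731Q → Q* = 6.9302.
Consumer price on the demand curve at Q*: 56.020 − 3.385×6.9302 = 32.5613.

P = 32.561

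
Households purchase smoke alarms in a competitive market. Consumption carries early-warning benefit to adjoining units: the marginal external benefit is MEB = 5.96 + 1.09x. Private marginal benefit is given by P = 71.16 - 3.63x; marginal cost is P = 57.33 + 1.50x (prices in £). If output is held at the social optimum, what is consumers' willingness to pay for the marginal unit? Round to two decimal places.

Social marginal benefit = demand + MEB = 77.12 - 2.54x.
Set SMB = MC: 77.12 - 2.54x = 57.33 + 1.50x → x* = 4.8985.
Consumer price on the demand curve at x*: 71.16 − 3.63×4.8985 = 53.3784.

P = £53.38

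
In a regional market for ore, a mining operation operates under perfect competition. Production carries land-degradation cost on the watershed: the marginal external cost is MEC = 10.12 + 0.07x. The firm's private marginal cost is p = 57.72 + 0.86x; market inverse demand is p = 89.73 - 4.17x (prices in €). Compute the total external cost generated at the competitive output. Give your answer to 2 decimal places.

Market equilibrium (private): 57.72 + 0.86x = 89.73 - 4.17x → x_m = 6.3638.
Total external cost = ∫₀^{x_m} (10.12 + 0.07x) dx = 10.12×6.3638 + ½×0.07×6.3638² = 65.8191.

€65.82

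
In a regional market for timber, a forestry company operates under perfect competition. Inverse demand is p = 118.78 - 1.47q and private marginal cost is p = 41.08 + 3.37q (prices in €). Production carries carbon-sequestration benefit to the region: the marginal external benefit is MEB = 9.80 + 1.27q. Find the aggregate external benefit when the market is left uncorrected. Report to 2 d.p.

Market equilibrium (private): 41.08 + 3.37q = 118.78 - 1.47q → q_m = 16.0537.
Total external benefit = ∫₀^{q_m} (9.80 + 1.27q) dq = 9.80×16.0537 + ½×1.27×16.0537² = 320.9793.

€320.98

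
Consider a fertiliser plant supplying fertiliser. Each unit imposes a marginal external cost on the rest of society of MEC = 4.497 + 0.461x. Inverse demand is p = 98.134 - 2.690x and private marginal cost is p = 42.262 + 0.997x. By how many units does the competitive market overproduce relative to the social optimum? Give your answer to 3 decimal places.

2.768 units

Market equilibrium (private): 42.262 + 0.997x = 98.134 - 2.690x → x_m = 15.1538.
Social marginal cost = private MC + MEC = 46.759 + 1.458x.
Set SMC = demand: 46.759 + 1.458x = 98.134 - 2.690x → x* = 12.3855.
Gap = |15.1538 − 12.3855| = 2.7683.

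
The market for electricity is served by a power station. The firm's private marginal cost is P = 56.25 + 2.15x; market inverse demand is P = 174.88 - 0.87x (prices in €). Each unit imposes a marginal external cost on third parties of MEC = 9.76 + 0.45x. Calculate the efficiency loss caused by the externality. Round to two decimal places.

Market equilibrium (private): 56.25 + 2.15x = 174.88 - 0.87x → x_m = 39.2815.
Social marginal cost = private MC + MEC = 66.01 + 2.60x.
Set SMC = demand: 66.01 + 2.60x = 174.88 - 0.87x → x* = 31.3746.
Between x* and x_m the wedge SMC − demand runs linearly from 0 to MEC(x_m), so the loss is a triangle.
DWL = ½ × 7.9069 × 27.4367 = 108.4696.

DWL = €108.47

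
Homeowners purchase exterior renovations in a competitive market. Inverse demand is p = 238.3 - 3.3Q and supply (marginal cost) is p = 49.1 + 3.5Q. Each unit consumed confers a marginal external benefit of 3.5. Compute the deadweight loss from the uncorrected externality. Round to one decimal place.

Market equilibrium (private): 49.1 + 3.5Q = 238.3 - 3.3Q → Q_m = 27.8235.
Social marginal benefit = demand + MEB = 241.8 - 3.3Q.
Set SMB = MC: 241.8 - 3.3Q = 49.1 + 3.5Q → Q* = 28.3382.
The loss is the area between SMB and MC from Q* to Q_m; with linear curves that's a triangle of height MEB(Q_m).
DWL = ½ × 0.5147 × 3.5000 = 0.9007.

DWL = 0.9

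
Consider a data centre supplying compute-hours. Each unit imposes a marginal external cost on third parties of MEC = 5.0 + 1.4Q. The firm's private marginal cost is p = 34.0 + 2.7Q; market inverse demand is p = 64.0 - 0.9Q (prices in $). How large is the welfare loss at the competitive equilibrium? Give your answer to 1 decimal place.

Market equilibrium (private): 34.0 + 2.7Q = 64.0 - 0.9Q → Q_m = 8.3333.
Social marginal cost = private MC + MEC = 39.0 + 4.1Q.
Set SMC = demand: 39.0 + 4.1Q = 64.0 - 0.9Q → Q* = 5.0000.
Height of the DWL triangle at Q_m is SMC(Q_m) − demand(Q_m) = MEC(Q_m) = 16.6667.
DWL = ½ × 3.3333 × 16.6667 = 27.7776.

DWL = $27.8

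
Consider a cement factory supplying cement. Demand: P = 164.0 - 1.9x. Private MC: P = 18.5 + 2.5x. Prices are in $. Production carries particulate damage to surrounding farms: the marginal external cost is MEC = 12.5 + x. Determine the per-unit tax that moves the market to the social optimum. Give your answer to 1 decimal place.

Social marginal cost = private MC + MEC = 31.0 + 3.5x.
Set SMC = demand: 31.0 + 3.5x = 164.0 - 1.9x → x* = 24.6296.
The Pigouvian tax equals MEC at x*: 12.5 + 1.0×24.6296 = 37.1296.

tax = $37.1 per unit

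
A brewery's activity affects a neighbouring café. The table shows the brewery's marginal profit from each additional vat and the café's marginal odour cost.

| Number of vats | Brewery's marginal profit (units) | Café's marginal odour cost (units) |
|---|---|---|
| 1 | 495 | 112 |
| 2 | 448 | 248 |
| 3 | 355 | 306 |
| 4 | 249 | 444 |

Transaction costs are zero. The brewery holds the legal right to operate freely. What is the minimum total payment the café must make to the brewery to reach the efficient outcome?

249

Left alone the brewery would choose level 4 (marginal profit stays positive).
Efficient level: k* = 3 (marginal profit ≥ marginal odour cost through 3).
The café must at least cover the brewery's forgone profit from cutting 4→3: 249 = 249.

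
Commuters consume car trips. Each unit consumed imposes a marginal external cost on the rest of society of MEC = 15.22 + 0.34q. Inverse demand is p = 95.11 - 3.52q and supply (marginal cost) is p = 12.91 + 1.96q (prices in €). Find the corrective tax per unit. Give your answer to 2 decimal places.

Social marginal benefit = demand − MEC = 79.89 - 3.86q.
Set SMB = MC: 79.89 - 3.86q = 12.91 + 1.96q → q* = 11.5086.
The Pigouvian tax equals MEC at q*: 15.22 + 0.34×11.5086 = 19.1329.

tax = €19.13 per unit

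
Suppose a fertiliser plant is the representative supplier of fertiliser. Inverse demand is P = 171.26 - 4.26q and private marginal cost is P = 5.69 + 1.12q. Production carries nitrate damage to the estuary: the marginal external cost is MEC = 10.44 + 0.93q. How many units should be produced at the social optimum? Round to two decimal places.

Social marginal cost = private MC + MEC = 16.13 + 2.05q.
Set SMC = demand: 16.13 + 2.05q = 171.26 - 4.26q → q* = 24.5848.

q* = 24.58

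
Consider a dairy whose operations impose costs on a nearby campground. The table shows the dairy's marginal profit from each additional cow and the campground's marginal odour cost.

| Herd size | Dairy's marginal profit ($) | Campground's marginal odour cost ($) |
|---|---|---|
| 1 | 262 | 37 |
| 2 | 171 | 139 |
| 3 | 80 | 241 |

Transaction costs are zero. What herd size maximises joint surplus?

2

Bargaining reaches the level where marginal profit last exceeds marginal odour cost.
That holds through level 2 (171 ≥ 139) but not at 3 (80 < 241).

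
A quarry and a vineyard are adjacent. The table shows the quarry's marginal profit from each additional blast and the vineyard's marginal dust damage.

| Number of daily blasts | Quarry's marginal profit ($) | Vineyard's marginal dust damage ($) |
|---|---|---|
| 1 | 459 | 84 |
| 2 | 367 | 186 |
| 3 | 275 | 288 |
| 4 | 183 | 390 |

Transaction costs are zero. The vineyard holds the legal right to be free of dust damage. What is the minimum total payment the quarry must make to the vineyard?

$270

Efficient level: marginal profit ≥ marginal dust damage through level 2, so k* = 2.
With the vineyard holding the right, the quarry must at least compensate total damage at k*: 84 + 186 = 270.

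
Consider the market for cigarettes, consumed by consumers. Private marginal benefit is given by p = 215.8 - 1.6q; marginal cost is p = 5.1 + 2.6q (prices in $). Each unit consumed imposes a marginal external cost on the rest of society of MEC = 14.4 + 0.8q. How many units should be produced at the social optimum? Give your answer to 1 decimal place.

q* = 39.3

Social marginal benefit = demand − MEC = 201.4 - 2.4q.
Set SMB = MC: 201.4 - 2.4q = 5.1 + 2.6q → q* = 39.2600.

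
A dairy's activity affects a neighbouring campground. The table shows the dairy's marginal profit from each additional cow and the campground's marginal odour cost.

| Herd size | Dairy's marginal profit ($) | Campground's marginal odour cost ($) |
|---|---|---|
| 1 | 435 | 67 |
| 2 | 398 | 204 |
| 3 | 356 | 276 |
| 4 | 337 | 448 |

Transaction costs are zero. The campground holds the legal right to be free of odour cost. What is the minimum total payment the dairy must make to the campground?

$547

Efficient level: marginal profit ≥ marginal odour cost through level 3, so k* = 3.
With the campground holding the right, the dairy must at least compensate total damage at k*: 67 + 204 + 276 = 547.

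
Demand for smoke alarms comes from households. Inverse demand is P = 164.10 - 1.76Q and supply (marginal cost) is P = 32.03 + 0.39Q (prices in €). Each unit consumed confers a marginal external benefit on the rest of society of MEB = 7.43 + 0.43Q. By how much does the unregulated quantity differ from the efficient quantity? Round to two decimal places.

19.68 units

Market equilibrium (private): 32.03 + 0.39Q = 164.10 - 1.76Q → Q_m = 61.4279.
Social marginal benefit = demand + MEB = 171.53 - 1.33Q.
Set SMB = MC: 171.53 - 1.33Q = 32.03 + 0.39Q → Q* = 81.1047.
Gap = |61.4279 − 81.1047| = 19.6768.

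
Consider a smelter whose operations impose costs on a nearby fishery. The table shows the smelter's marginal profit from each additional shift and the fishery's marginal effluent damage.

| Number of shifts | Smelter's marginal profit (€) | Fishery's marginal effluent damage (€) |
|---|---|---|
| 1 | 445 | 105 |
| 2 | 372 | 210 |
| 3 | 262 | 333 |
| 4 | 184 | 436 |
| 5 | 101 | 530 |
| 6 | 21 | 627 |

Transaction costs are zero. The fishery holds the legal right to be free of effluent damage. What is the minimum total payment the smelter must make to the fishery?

Efficient level: marginal profit ≥ marginal effluent damage through level 2, so k* = 2.
With the fishery holding the right, the smelter must at least compensate total damage at k*: 105 + 210 = 315.

€315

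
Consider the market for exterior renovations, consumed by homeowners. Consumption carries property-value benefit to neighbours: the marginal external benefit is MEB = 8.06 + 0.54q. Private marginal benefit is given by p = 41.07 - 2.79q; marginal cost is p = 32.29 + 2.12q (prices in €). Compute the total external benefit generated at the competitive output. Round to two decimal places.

€15.28

Market equilibrium (private): 32.29 + 2.12q = 41.07 - 2.79q → q_m = 1.7882.
Total external benefit = ∫₀^{q_m} (8.06 + 0.54q) dq = 8.06×1.7882 + ½×0.54×1.7882² = 15.2763.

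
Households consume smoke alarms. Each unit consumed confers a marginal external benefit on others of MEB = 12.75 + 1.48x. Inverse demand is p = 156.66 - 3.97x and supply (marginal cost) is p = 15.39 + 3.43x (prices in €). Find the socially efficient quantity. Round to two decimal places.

x* = 26.02

Social marginal benefit = demand + MEB = 169.41 - 2.49x.
Set SMB = MC: 169.41 - 2.49x = 15.39 + 3.43x → x* = 26.0169.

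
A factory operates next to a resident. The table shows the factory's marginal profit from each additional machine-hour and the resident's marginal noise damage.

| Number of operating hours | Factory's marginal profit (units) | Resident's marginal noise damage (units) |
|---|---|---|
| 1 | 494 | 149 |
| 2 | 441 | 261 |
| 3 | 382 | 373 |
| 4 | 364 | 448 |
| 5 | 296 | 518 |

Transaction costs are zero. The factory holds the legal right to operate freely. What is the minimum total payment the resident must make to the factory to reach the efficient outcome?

Left alone the factory would choose level 5 (marginal profit stays positive).
Efficient level: k* = 3 (marginal profit ≥ marginal noise damage through 3).
The resident must at least cover the factory's forgone profit from cutting 5→3: 364 + 296 = 660.

660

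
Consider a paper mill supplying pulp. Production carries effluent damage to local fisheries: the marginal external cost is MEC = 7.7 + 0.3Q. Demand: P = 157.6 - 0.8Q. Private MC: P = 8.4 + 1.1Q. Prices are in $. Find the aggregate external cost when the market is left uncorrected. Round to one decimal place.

Market equilibrium (private): 8.4 + 1.1Q = 157.6 - 0.8Q → Q_m = 78.5263.
Total external cost = ∫₀^{Q_m} (7.7 + 0.3Q) dQ = 7.7×78.5263 + ½×0.3×78.5263² = 1529.6095.

$1529.6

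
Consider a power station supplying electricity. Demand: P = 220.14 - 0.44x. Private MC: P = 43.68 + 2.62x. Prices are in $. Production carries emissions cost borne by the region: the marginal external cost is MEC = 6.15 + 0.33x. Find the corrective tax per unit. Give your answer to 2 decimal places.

Social marginal cost = private MC + MEC = 49.83 + 2.95x.
Set SMC = demand: 49.83 + 2.95x = 220.14 - 0.44x → x* = 50.2389.
The Pigouvian tax equals MEC at x*: 6.15 + 0.33×50.2389 = 22.7288.

tax = $22.73 per unit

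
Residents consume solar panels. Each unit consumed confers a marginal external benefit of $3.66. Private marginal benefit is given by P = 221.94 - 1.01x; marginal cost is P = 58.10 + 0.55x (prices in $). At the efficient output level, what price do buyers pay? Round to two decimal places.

Social marginal benefit = demand + MEB = 225.60 - 1.01x.
Set SMB = MC: 225.60 - 1.01x = 58.10 + 0.55x → x* = 107.3718.
Consumer price on the demand curve at x*: 221.94 − 1.01×107.3718 = 113.4945.

P = $113.49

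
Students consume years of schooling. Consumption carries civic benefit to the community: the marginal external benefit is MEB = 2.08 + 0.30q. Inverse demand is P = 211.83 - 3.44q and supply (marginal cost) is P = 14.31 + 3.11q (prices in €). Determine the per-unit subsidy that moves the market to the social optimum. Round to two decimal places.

subsidy = €11.66 per unit

Social marginal benefit = demand + MEB = 213.91 - 3.14q.
Set SMB = MC: 213.91 - 3.14q = 14.31 + 3.11q → q* = 31.9360.
The Pigouvian subsidy equals MEB at q*: 2.08 + 0.30×31.9360 = 11.6608.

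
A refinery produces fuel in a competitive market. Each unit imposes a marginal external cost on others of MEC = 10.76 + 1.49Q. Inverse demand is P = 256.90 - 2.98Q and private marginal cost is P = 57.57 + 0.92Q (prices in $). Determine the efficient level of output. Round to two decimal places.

Social marginal cost = private MC + MEC = 68.33 + 2.41Q.
Set SMC = demand: 68.33 + 2.41Q = 256.90 - 2.98Q → Q* = 34.9852.

Q* = 34.99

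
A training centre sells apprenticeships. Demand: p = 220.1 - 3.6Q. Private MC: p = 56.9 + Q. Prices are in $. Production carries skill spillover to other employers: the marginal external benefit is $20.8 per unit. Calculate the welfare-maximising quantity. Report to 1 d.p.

Q* = 40.0

Social marginal cost = private MC − MEB = 36.1 + Q.
Set SMC = demand: 36.1 + Q = 220.1 - 3.6Q → Q* = 40.0000.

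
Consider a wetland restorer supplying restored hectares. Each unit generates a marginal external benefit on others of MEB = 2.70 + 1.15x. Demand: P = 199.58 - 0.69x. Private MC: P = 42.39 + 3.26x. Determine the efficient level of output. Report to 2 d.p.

x* = 57.10

Social marginal cost = private MC − MEB = 39.69 + 2.11x.
Set SMC = demand: 39.69 + 2.11x = 199.58 - 0.69x → x* = 57.1036.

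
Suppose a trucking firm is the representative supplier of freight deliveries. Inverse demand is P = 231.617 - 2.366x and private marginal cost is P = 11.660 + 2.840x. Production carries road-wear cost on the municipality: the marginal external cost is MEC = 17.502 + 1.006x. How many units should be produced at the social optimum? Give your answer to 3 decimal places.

x* = 32.591

Social marginal cost = private MC + MEC = 29.162 + 3.846x.
Set SMC = demand: 29.162 + 3.846x = 231.617 - 2.366x → x* = 32.5910.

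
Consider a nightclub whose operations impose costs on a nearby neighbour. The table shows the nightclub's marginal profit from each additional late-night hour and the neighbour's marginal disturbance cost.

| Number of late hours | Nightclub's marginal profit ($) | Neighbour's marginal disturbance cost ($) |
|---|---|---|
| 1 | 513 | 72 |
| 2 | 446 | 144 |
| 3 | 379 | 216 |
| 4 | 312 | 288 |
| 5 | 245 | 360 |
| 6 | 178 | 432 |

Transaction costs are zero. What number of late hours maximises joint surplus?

4

Bargaining reaches the level where marginal profit last exceeds marginal disturbance cost.
That holds through level 4 (312 ≥ 288) but not at 5 (245 < 360).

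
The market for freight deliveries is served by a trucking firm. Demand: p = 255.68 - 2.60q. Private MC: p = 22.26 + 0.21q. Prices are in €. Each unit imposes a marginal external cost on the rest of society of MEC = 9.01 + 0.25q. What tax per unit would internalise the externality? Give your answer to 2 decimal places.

Social marginal cost = private MC + MEC = 31.27 + 0.46q.
Set SMC = demand: 31.27 + 0.46q = 255.68 - 2.60q → q* = 73.3366.
The Pigouvian tax equals MEC at q*: 9.01 + 0.25×73.3366 = 27.3442.

tax = €27.34 per unit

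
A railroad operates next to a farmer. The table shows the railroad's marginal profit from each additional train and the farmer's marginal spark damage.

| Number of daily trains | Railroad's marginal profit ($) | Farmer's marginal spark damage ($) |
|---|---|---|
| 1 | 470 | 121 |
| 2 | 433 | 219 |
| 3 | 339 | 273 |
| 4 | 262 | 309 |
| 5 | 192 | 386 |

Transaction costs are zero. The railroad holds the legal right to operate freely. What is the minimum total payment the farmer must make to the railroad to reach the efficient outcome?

$454

Left alone the railroad would choose level 5 (marginal profit stays positive).
Efficient level: k* = 3 (marginal profit ≥ marginal spark damage through 3).
The farmer must at least cover the railroad's forgone profit from cutting 5→3: 262 + 192 = 454.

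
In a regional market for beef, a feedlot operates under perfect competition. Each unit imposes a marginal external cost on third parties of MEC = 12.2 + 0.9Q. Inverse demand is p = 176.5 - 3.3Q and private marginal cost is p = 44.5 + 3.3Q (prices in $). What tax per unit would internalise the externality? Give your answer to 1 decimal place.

tax = $26.6 per unit

Social marginal cost = private MC + MEC = 56.7 + 4.2Q.
Set SMC = demand: 56.7 + 4.2Q = 176.5 - 3.3Q → Q* = 15.9733.
The Pigouvian tax equals MEC at Q*: 12.2 + 0.9×15.9733 = 26.5760.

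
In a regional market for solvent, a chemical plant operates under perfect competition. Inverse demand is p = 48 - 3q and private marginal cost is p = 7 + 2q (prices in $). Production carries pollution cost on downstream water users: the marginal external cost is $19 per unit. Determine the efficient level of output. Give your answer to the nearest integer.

q* = 4

Social marginal cost = private MC + MEC = 26 + 2q.
Set SMC = demand: 26 + 2q = 48 - 3q → q* = 4.4000.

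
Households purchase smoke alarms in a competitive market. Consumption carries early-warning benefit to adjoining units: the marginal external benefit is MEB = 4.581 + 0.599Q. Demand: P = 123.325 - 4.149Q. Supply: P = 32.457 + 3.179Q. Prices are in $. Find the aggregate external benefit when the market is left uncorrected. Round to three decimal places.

$102.857

Market equilibrium (private): 32.457 + 3.179Q = 123.325 - 4.149Q → Q_m = 12.4001.
Total external benefit = ∫₀^{Q_m} (4.581 + 0.599Q) dQ = 4.581×12.4001 + ½×0.599×12.4001² = 102.8567.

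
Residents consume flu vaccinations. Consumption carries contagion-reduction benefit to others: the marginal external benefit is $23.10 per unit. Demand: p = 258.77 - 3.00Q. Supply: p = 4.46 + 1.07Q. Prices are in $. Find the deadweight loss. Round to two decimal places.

Market equilibrium (private): 4.46 + 1.07Q = 258.77 - 3.00Q → Q_m = 62.4840.
Social marginal benefit = demand + MEB = 281.87 - 3.00Q.
Set SMB = MC: 281.87 - 3.00Q = 4.46 + 1.07Q → Q* = 68.1597.
Height of the DWL triangle at Q_m is SMB(Q_m) − MC(Q_m) = MEB(Q_m) = 23.1000.
DWL = ½ × 5.6757 × 23.1000 = 65.5543.

DWL = $65.55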